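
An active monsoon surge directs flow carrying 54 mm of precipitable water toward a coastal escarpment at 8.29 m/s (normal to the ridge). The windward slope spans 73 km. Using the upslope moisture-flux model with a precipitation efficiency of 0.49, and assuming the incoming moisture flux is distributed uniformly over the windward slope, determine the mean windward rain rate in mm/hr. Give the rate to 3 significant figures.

R ≈ 10.8 mm/hr

Incoming column moisture flux per unit ridge length: F = V × PW = 8.29 × 54 = 447.66 mm·m/s.
Spread over the 73 km slope with efficiency ε = 0.49: R = ε·F/W = 0.49 × 447.66 / 73000 m = 3.005e-03 mm/s.
R = 3.005e-03 × 3600 = 10.8 mm/hr.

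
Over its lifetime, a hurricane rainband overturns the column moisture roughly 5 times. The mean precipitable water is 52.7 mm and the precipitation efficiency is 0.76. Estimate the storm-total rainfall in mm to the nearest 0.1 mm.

rainfall ≈ 200.3 mm

Each cycle deposits ε × PW = 0.76 × 52.7 = 40.052 mm.
Over 5 cycles: 5 × 40.052 = 200.3 mm.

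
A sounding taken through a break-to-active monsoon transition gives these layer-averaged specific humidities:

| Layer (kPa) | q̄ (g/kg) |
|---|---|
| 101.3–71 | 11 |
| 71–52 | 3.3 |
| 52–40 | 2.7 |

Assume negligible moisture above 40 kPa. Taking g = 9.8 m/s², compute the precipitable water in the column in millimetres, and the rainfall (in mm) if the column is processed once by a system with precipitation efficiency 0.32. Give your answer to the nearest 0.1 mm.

PW ≈ 43.7 mm; rainfall ≈ 14.0 mm

Precipitable water is the column-integrated vapour mass per unit area: PW = (1/g) Σ q̄ Δp, with q in kg/kg and Δp in Pa (1 kg/m² of water = 1 mm).
Layer 101.3–71 kPa: Δp = 303 hPa = 30300 Pa, q̄ = 0.011 kg/kg → 0.011 × 30300 / 9.8 = 34.01 mm
Layer 71–52 kPa: Δp = 190 hPa = 19000 Pa, q̄ = 0.0033 kg/kg → 0.0033 × 19000 / 9.8 = 6.40 mm
Layer 52–40 kPa: Δp = 120 hPa = 12000 Pa, q̄ = 0.0027 kg/kg → 0.0027 × 12000 / 9.8 = 3.31 mm
PW = 34.01 + 6.40 + 3.31 = 43.72 ≈ 43.7 mm.
Rainfall = ε × PW = 0.32 × 43.7 = 14.0 mm.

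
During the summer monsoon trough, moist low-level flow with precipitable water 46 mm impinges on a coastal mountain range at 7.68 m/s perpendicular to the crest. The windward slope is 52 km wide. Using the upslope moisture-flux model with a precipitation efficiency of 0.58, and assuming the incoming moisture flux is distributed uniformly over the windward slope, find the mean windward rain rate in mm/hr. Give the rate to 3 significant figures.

Incoming column moisture flux per unit ridge length: F = V × PW = 7.68 × 46 = 353.28 mm·m/s.
Spread over the 52 km slope with efficiency ε = 0.58: R = ε·F/W = 0.58 × 353.28 / 52000 m = 3.940e-03 mm/s.
R = 3.940e-03 × 3600 = 14.2 mm/hr.

R ≈ 14.2 mm/hr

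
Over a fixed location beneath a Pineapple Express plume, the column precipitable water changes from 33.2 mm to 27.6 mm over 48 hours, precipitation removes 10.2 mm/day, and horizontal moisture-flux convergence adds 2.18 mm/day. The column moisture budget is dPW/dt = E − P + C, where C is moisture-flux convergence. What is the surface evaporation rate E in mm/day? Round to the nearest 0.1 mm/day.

E ≈ 5.2 mm/day

dPW/dt = (27.6 − 33.2) mm / (48/24 day) = -2.800 mm/day.
E = dPW/dt + P − C = (-2.800) + 10.2 − (2.18) = 5.2 mm/day.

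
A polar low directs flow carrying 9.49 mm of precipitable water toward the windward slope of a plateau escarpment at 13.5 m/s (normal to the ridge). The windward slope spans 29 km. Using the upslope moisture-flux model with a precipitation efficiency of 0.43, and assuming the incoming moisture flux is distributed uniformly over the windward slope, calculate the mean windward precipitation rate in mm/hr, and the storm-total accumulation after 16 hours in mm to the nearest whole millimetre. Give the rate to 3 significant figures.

Incoming column moisture flux per unit ridge length: F = V × PW = 13.5 × 9.49 = 128.115 mm·m/s.
Spread over the 29 km slope with efficiency ε = 0.43: R = ε·F/W = 0.43 × 128.115 / 29000 m = 1.900e-03 mm/s.
R = 1.900e-03 × 3600 = 6.84 mm/hr.
Over 16 h: total = 6.84 × 16 = 109.44 ≈ 109 mm.

R ≈ 6.84 mm/hr; total ≈ 109 mm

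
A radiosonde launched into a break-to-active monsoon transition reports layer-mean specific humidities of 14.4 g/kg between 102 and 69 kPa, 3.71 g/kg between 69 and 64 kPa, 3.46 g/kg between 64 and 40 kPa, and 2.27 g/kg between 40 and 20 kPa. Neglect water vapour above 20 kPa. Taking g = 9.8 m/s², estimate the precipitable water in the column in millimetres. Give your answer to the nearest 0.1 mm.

PW ≈ 63.5 mm

Precipitable water is the column-integrated vapour mass per unit area: PW = (1/g) Σ q̄ Δp, with q in kg/kg and Δp in Pa (1 kg/m² of water = 1 mm).
Layer 102–69 kPa: Δp = 330 hPa = 33000 Pa, q̄ = 0.0144 kg/kg → 0.0144 × 33000 / 9.8 = 48.49 mm
Layer 69–64 kPa: Δp = 50 hPa = 5000 Pa, q̄ = 0.00371 kg/kg → 0.00371 × 5000 / 9.8 = 1.89 mm
Layer 64–40 kPa: Δp = 240 hPa = 24000 Pa, q̄ = 0.00346 kg/kg → 0.00346 × 24000 / 9.8 = 8.47 mm
Layer 40–20 kPa: Δp = 200 hPa = 20000 Pa, q̄ = 0.00227 kg/kg → 0.00227 × 20000 / 9.8 = 4.63 mm
PW = 48.49 + 1.89 + 8.47 + 4.63 = 63.48 ≈ 63.5 mm.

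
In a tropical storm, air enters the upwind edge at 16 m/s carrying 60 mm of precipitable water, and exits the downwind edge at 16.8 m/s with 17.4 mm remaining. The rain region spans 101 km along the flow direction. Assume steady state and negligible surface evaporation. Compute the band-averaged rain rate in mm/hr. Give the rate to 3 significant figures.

R ≈ 23.8 mm/hr

Column moisture flux per unit crosswind length is F = V × PW.
Inflow: F_in = 16 × 60 = 960 mm·m/s
Outflow: F_out = 16.8 × 17.4 = 292.32 mm·m/s
Steady-state rate R = (F_in − F_out)/L = (960 − 292.32) / 101000 m = 6.611e-03 mm/s.
R = 6.611e-03 × 3600 = 23.8 mm/hr.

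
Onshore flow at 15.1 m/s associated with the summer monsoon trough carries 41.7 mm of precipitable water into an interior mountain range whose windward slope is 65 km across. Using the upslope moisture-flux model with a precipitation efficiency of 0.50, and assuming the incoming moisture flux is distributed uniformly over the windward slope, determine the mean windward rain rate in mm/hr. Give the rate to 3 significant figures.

Incoming column moisture flux per unit ridge length: F = V × PW = 15.1 × 41.7 = 629.67 mm·m/s.
Spread over the 65 km slope with efficiency ε = 0.50: R = ε·F/W = 0.50 × 629.67 / 65000 m = 4.844e-03 mm/s.
R = 4.844e-03 × 3600 = 17.4 mm/hr.

R ≈ 17.4 mm/hr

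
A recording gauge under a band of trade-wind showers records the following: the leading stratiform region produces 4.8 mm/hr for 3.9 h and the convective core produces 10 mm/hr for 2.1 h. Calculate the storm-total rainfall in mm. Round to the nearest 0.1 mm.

Total = Σ Rᵢ Δtᵢ = 4.8 × 3.9 + 10 × 2.1
      = 18.72 + 21 = 39.7 mm.

total ≈ 39.7 mm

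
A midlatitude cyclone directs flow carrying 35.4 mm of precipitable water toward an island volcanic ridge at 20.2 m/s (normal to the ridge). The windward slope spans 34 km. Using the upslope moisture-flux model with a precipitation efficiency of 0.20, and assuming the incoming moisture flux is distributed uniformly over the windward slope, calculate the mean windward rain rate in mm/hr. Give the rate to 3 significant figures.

Incoming column moisture flux per unit ridge length: F = V × PW = 20.2 × 35.4 = 715.08 mm·m/s.
Spread over the 34 km slope with efficiency ε = 0.20: R = ε·F/W = 0.20 × 715.08 / 34000 m = 4.206e-03 mm/s.
R = 4.206e-03 × 3600 = 15.1 mm/hr.

R ≈ 15.1 mm/hr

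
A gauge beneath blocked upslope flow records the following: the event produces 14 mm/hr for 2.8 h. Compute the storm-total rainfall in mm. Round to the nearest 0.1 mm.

Total = Σ Rᵢ Δtᵢ = 14 × 2.8
      = 39.2 = 39.2 mm.

total ≈ 39.2 mm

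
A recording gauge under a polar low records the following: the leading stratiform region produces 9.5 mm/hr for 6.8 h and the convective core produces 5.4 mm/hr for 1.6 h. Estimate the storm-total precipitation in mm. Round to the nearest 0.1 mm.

total ≈ 73.2 mm

Total = Σ Rᵢ Δtᵢ = 9.5 × 6.8 + 5.4 × 1.6
      = 64.6 + 8.64 = 73.2 mm.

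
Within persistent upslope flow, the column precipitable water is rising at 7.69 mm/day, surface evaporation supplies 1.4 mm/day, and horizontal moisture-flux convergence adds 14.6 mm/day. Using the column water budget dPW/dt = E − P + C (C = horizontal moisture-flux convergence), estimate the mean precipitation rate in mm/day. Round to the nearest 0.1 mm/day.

dPW/dt = +7.69 mm/day.
P = E + C − dPW/dt = 1.4 + (14.6) − (+7.69) = 8.3 mm/day.

P ≈ 8.3 mm/day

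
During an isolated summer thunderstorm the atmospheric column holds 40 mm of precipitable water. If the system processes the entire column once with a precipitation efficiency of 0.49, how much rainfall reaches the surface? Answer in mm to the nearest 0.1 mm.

rainfall ≈ 19.6 mm

Rainfall = ε × PW = 0.49 × 40 = 19.6 mm.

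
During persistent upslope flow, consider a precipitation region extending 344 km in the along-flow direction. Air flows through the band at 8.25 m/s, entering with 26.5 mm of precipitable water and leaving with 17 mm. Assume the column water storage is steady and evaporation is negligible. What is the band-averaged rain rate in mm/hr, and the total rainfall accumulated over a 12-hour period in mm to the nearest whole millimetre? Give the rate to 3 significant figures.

Column moisture flux per unit crosswind length is F = V × PW.
Inflow: F_in = 8.25 × 26.5 = 218.625 mm·m/s
Outflow: F_out = 8.25 × 17 = 140.25 mm·m/s
Steady-state rate R = (F_in − F_out)/L = (218.625 − 140.25) / 344000 m = 2.278e-04 mm/s.
R = 2.278e-04 × 3600 = 0.820 mm/hr.
Over 12 h: total = 0.820 × 12 = 9.84 ≈ 10 mm.

R ≈ 0.820 mm/hr; total ≈ 10 mm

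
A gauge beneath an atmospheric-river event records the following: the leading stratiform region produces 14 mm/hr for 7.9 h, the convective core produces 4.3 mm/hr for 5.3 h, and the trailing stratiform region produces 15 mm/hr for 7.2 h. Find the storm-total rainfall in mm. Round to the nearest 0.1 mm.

Total = Σ Rᵢ Δtᵢ = 14 × 7.9 + 4.3 × 5.3 + 15 × 7.2
      = 110.6 + 22.79 + 108 = 241.4 mm.

total ≈ 241.4 mm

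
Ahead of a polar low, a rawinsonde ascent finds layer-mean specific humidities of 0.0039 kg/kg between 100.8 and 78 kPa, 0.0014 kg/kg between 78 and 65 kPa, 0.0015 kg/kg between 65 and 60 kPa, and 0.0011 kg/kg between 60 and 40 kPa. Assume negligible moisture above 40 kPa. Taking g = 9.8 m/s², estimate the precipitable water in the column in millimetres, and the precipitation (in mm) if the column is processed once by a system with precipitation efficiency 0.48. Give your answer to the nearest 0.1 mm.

PW ≈ 13.9 mm; precipitation ≈ 6.7 mm

Precipitable water is the column-integrated vapour mass per unit area: PW = (1/g) Σ q̄ Δp, with q in kg/kg and Δp in Pa (1 kg/m² of water = 1 mm).
Layer 100.8–78 kPa: Δp = 228 hPa = 22800 Pa, q̄ = 0.0039 kg/kg → 0.0039 × 22800 / 9.8 = 9.07 mm
Layer 78–65 kPa: Δp = 130 hPa = 13000 Pa, q̄ = 0.0014 kg/kg → 0.0014 × 13000 / 9.8 = 1.86 mm
Layer 65–60 kPa: Δp = 50 hPa = 5000 Pa, q̄ = 0.0015 kg/kg → 0.0015 × 5000 / 9.8 = 0.77 mm
Layer 60–40 kPa: Δp = 200 hPa = 20000 Pa, q̄ = 0.0011 kg/kg → 0.0011 × 20000 / 9.8 = 2.24 mm
PW = 9.07 + 1.86 + 0.77 + 2.24 = 13.94 ≈ 13.9 mm.
Precipitation = ε × PW = 0.48 × 13.9 = 6.7 mm.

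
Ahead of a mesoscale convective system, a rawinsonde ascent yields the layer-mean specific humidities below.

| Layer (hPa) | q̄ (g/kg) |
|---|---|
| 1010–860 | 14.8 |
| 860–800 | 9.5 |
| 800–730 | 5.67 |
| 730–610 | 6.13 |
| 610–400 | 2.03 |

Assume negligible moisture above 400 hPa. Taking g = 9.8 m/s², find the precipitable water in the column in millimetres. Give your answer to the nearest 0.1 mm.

Precipitable water is the column-integrated vapour mass per unit area: PW = (1/g) Σ q̄ Δp, with q in kg/kg and Δp in Pa (1 kg/m² of water = 1 mm).
Layer 1010–860 hPa: Δp = 150 hPa = 15000 Pa, q̄ = 0.0148 kg/kg → 0.0148 × 15000 / 9.8 = 22.65 mm
Layer 860–800 hPa: Δp = 60 hPa = 6000 Pa, q̄ = 0.0095 kg/kg → 0.0095 × 6000 / 9.8 = 5.82 mm
Layer 800–730 hPa: Δp = 70 hPa = 7000 Pa, q̄ = 0.00567 kg/kg → 0.00567 × 7000 / 9.8 = 4.05 mm
Layer 730–610 hPa: Δp = 120 hPa = 12000 Pa, q̄ = 0.00613 kg/kg → 0.00613 × 12000 / 9.8 = 7.51 mm
Layer 610–400 hPa: Δp = 210 hPa = 21000 Pa, q̄ = 0.00203 kg/kg → 0.00203 × 21000 / 9.8 = 4.35 mm
PW = 22.65 + 5.82 + 4.05 + 7.51 + 4.35 = 44.38 ≈ 44.4 mm.

PW ≈ 44.4 mm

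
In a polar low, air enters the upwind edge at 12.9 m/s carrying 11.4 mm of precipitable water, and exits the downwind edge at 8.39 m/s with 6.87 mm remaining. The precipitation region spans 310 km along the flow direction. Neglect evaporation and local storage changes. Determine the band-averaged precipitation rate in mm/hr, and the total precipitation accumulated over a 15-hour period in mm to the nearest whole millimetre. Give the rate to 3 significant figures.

Column moisture flux per unit crosswind length is F = V × PW.
Inflow: F_in = 12.9 × 11.4 = 147.06 mm·m/s
Outflow: F_out = 8.39 × 6.87 = 57.6393 mm·m/s
Steady-state rate R = (F_in − F_out)/L = (147.06 − 57.6393) / 310000 m = 2.885e-04 mm/s.
R = 2.885e-04 × 3600 = 1.04 mm/hr.
Over 15 h: total = 1.04 × 15 = 15.6 ≈ 16 mm.

R ≈ 1.04 mm/hr; total ≈ 16 mm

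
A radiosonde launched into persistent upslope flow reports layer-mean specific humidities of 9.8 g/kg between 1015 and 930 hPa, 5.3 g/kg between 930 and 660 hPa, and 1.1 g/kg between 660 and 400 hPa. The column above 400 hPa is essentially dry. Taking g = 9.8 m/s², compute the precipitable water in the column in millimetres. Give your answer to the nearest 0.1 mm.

PW ≈ 26.0 mm

Precipitable water is the column-integrated vapour mass per unit area: PW = (1/g) Σ q̄ Δp, with q in kg/kg and Δp in Pa (1 kg/m² of water = 1 mm).
Layer 1015–930 hPa: Δp = 85 hPa = 8500 Pa, q̄ = 0.0098 kg/kg → 0.0098 × 8500 / 9.8 = 8.50 mm
Layer 930–660 hPa: Δp = 270 hPa = 27000 Pa, q̄ = 0.0053 kg/kg → 0.0053 × 27000 / 9.8 = 14.60 mm
Layer 660–400 hPa: Δp = 260 hPa = 26000 Pa, q̄ = 0.0011 kg/kg → 0.0011 × 26000 / 9.8 = 2.92 mm
PW = 8.50 + 14.60 + 2.92 = 26.02 ≈ 26.0 mm.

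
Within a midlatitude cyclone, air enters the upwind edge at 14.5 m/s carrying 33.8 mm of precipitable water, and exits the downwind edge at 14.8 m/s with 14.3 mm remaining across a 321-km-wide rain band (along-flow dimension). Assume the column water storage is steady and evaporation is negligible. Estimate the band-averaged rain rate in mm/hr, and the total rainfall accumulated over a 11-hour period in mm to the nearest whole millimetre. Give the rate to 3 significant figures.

Column moisture flux per unit crosswind length is F = V × PW.
Inflow: F_in = 14.5 × 33.8 = 490.1 mm·m/s
Outflow: F_out = 14.8 × 14.3 = 211.64 mm·m/s
Steady-state rate R = (F_in − F_out)/L = (490.1 − 211.64) / 321000 m = 8.675e-04 mm/s.
R = 8.675e-04 × 3600 = 3.12 mm/hr.
Over 11 h: total = 3.12 × 11 = 34.32 ≈ 34 mm.

R ≈ 3.12 mm/hr; total ≈ 34 mm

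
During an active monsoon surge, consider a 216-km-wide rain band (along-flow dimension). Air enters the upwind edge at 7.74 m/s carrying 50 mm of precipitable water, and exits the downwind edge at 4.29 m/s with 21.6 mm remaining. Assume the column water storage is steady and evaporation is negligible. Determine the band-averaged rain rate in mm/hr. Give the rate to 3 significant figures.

Column moisture flux per unit crosswind length is F = V × PW.
Inflow: F_in = 7.74 × 50 = 387 mm·m/s
Outflow: F_out = 4.29 × 21.6 = 92.664 mm·m/s
Steady-state rate R = (F_in − F_out)/L = (387 − 92.664) / 216000 m = 1.363e-03 mm/s.
R = 1.363e-03 × 3600 = 4.91 mm/hr.

R ≈ 4.91 mm/hr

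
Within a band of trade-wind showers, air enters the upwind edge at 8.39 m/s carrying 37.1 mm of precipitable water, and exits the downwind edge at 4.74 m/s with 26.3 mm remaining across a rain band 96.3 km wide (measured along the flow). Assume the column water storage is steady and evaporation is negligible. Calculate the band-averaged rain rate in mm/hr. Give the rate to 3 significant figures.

R ≈ 6.98 mm/hr

Column moisture flux per unit crosswind length is F = V × PW.
Inflow: F_in = 8.39 × 37.1 = 311.269 mm·m/s
Outflow: F_out = 4.74 × 26.3 = 124.662 mm·m/s
Steady-state rate R = (F_in − F_out)/L = (311.269 − 124.662) / 96300 m = 1.938e-03 mm/s.
R = 1.938e-03 × 3600 = 6.98 mm/hr.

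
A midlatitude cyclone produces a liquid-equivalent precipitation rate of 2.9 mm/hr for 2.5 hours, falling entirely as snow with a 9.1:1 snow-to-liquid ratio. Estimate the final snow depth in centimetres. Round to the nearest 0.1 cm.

Liquid-equivalent depth = 2.9 × 2.5 = 7.25 mm.
Snow depth = 7.25 mm × 9.1 = 65.975 mm = 6.6 cm.

snow depth ≈ 6.6 cm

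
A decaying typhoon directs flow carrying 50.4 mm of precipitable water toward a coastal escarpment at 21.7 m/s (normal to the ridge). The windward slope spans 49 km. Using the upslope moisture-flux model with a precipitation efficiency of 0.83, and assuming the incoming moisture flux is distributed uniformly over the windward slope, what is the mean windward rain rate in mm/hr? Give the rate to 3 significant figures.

Incoming column moisture flux per unit ridge length: F = V × PW = 21.7 × 50.4 = 1093.68 mm·m/s.
Spread over the 49 km slope with efficiency ε = 0.83: R = ε·F/W = 0.83 × 1093.68 / 49000 m = 1.853e-02 mm/s.
R = 1.853e-02 × 3600 = 66.7 mm/hr.

R ≈ 66.7 mm/hr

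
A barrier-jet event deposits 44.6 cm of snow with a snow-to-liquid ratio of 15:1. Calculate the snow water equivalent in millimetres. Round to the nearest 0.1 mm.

SWE = snow depth / ratio = 44.6 cm / 15 = 2.973 cm = 29.7 mm.

SWE ≈ 29.7 mm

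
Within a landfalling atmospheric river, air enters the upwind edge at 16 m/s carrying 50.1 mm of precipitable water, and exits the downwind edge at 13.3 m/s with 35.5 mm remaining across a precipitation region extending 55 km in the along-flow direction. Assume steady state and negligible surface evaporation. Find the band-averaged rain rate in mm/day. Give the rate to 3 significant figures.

Column moisture flux per unit crosswind length is F = V × PW.
Inflow: F_in = 16 × 50.1 = 801.6 mm·m/s
Outflow: F_out = 13.3 × 35.5 = 472.15 mm·m/s
Steady-state rate R = (F_in − F_out)/L = (801.6 − 472.15) / 55000 m = 5.990e-03 mm/s.
R = 5.990e-03 × 3600 × 24 = 518 mm/day.

R ≈ 518 mm/day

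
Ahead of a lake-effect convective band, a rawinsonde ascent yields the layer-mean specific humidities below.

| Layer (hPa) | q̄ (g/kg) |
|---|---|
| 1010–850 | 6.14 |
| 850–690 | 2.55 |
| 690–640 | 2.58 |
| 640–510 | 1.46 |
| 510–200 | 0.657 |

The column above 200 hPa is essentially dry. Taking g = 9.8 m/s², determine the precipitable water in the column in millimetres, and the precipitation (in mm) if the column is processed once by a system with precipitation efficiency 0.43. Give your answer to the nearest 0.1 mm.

Precipitable water is the column-integrated vapour mass per unit area: PW = (1/g) Σ q̄ Δp, with q in kg/kg and Δp in Pa (1 kg/m² of water = 1 mm).
Layer 1010–850 hPa: Δp = 160 hPa = 16000 Pa, q̄ = 0.00614 kg/kg → 0.00614 × 16000 / 9.8 = 10.02 mm
Layer 850–690 hPa: Δp = 160 hPa = 16000 Pa, q̄ = 0.00255 kg/kg → 0.00255 × 16000 / 9.8 = 4.16 mm
Layer 690–640 hPa: Δp = 50 hPa = 5000 Pa, q̄ = 0.00258 kg/kg → 0.00258 × 5000 / 9.8 = 1.32 mm
Layer 640–510 hPa: Δp = 130 hPa = 13000 Pa, q̄ = 0.00146 kg/kg → 0.00146 × 13000 / 9.8 = 1.94 mm
Layer 510–200 hPa: Δp = 310 hPa = 31000 Pa, q̄ = 0.000657 kg/kg → 0.000657 × 31000 / 9.8 = 2.08 mm
PW = 10.02 + 4.16 + 1.32 + 1.94 + 2.08 = 19.52 ≈ 19.5 mm.
Precipitation = ε × PW = 0.43 × 19.5 = 8.4 mm.

PW ≈ 19.5 mm; precipitation ≈ 8.4 mm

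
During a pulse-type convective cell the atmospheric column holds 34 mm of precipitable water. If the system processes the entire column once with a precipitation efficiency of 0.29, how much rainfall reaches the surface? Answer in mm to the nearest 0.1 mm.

rainfall ≈ 9.9 mm

Rainfall = ε × PW = 0.29 × 34 = 9.9 mm.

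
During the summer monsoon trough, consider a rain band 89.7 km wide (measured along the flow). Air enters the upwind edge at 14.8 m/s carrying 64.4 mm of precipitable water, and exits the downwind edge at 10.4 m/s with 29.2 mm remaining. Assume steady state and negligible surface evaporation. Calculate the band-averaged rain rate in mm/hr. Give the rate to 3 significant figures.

R ≈ 26.1 mm/hr

Column moisture flux per unit crosswind length is F = V × PW.
Inflow: F_in = 14.8 × 64.4 = 953.12 mm·m/s
Outflow: F_out = 10.4 × 29.2 = 303.68 mm·m/s
Steady-state rate R = (F_in − F_out)/L = (953.12 − 303.68) / 89700 m = 7.240e-03 mm/s.
R = 7.240e-03 × 3600 = 26.1 mm/hr.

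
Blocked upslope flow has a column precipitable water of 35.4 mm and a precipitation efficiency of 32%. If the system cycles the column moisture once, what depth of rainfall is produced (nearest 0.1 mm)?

rainfall ≈ 11.3 mm

Rainfall = ε × PW = 0.32 × 35.4 = 11.3 mm.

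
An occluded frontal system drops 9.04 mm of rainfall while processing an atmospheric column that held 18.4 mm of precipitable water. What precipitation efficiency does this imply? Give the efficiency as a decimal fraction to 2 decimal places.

ε ≈ 0.49

ε = rainfall / PW = 9.04 / 18.4 = 0.49.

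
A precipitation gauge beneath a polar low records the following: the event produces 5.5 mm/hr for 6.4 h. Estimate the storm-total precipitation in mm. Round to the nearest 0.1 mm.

Total = Σ Rᵢ Δtᵢ = 5.5 × 6.4
      = 35.2 = 35.2 mm.

total ≈ 35.2 mm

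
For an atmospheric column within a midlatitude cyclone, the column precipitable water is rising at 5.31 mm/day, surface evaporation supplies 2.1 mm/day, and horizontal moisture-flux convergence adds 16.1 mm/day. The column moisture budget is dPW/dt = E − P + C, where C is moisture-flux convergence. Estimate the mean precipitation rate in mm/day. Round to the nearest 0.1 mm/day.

P ≈ 12.9 mm/day

dPW/dt = +5.31 mm/day.
P = E + C − dPW/dt = 2.1 + (16.1) − (+5.31) = 12.9 mm/day.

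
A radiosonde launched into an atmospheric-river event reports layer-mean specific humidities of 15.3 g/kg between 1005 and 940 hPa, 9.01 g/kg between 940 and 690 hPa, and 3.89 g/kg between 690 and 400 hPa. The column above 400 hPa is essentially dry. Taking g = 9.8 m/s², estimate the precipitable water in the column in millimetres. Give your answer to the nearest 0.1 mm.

Precipitable water is the column-integrated vapour mass per unit area: PW = (1/g) Σ q̄ Δp, with q in kg/kg and Δp in Pa (1 kg/m² of water = 1 mm).
Layer 1005–940 hPa: Δp = 65 hPa = 6500 Pa, q̄ = 0.0153 kg/kg → 0.0153 × 6500 / 9.8 = 10.15 mm
Layer 940–690 hPa: Δp = 250 hPa = 25000 Pa, q̄ = 0.00901 kg/kg → 0.00901 × 25000 / 9.8 = 22.98 mm
Layer 690–400 hPa: Δp = 290 hPa = 29000 Pa, q̄ = 0.00389 kg/kg → 0.00389 × 29000 / 9.8 = 11.51 mm
PW = 10.15 + 22.98 + 11.51 = 44.64 ≈ 44.6 mm.

PW ≈ 44.6 mm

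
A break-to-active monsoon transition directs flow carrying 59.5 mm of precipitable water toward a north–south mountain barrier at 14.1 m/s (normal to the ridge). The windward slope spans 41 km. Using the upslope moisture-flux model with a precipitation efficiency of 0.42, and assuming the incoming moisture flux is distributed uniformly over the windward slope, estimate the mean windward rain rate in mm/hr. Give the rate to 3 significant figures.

R ≈ 30.9 mm/hr

Incoming column moisture flux per unit ridge length: F = V × PW = 14.1 × 59.5 = 838.95 mm·m/s.
Spread over the 41 km slope with efficiency ε = 0.42: R = ε·F/W = 0.42 × 838.95 / 41000 m = 8.594e-03 mm/s.
R = 8.594e-03 × 3600 = 30.9 mm/hr.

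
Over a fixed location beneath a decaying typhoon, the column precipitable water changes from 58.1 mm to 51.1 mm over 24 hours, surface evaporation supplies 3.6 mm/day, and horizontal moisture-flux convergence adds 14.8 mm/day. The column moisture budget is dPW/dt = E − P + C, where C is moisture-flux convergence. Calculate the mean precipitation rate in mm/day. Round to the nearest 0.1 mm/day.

dPW/dt = (51.1 − 58.1) mm / (24/24 day) = -7.000 mm/day.
P = E + C − dPW/dt = 3.6 + (14.8) − (-7.000) = 25.4 mm/day.

P ≈ 25.4 mm/day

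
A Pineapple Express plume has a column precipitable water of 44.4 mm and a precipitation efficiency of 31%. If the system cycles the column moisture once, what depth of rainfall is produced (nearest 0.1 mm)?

Rainfall = ε × PW = 0.31 × 44.4 = 13.8 mm.

rainfall ≈ 13.8 mm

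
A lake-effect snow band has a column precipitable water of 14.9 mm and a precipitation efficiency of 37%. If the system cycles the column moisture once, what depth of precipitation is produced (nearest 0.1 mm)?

precipitation ≈ 5.5 mm

Precipitation = ε × PW = 0.37 × 14.9 = 5.5 mm.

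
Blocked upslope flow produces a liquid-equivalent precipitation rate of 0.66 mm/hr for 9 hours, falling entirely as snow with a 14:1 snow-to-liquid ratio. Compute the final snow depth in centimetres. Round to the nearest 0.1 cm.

Liquid-equivalent depth = 0.66 × 9 = 5.94 mm.
Snow depth = 5.94 mm × 14 = 83.16 mm = 8.3 cm.

snow depth ≈ 8.3 cm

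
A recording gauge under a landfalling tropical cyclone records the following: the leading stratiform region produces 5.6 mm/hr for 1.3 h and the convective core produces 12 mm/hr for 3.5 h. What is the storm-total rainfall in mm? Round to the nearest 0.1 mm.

total ≈ 49.3 mm

Total = Σ Rᵢ Δtᵢ = 5.6 × 1.3 + 12 × 3.5
      = 7.28 + 42 = 49.3 mm.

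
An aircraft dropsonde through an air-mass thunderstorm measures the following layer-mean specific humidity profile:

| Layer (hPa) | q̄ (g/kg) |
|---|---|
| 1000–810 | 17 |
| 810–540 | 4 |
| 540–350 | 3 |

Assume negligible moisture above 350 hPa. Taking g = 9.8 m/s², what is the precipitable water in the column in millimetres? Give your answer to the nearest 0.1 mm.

Precipitable water is the column-integrated vapour mass per unit area: PW = (1/g) Σ q̄ Δp, with q in kg/kg and Δp in Pa (1 kg/m² of water = 1 mm).
Layer 1000–810 hPa: Δp = 190 hPa = 19000 Pa, q̄ = 0.017 kg/kg → 0.017 × 19000 / 9.8 = 32.96 mm
Layer 810–540 hPa: Δp = 270 hPa = 27000 Pa, q̄ = 0.004 kg/kg → 0.004 × 27000 / 9.8 = 11.02 mm
Layer 540–350 hPa: Δp = 190 hPa = 19000 Pa, q̄ = 0.003 kg/kg → 0.003 × 19000 / 9.8 = 5.82 mm
PW = 32.96 + 11.02 + 5.82 = 49.80 ≈ 49.8 mm.

PW ≈ 49.8 mm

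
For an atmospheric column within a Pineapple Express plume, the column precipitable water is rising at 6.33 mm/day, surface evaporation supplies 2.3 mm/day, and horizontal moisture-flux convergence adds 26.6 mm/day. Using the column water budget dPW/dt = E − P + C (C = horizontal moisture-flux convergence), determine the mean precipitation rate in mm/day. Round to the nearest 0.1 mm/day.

dPW/dt = +6.33 mm/day.
P = E + C − dPW/dt = 2.3 + (26.6) − (+6.33) = 22.6 mm/day.

P ≈ 22.6 mm/day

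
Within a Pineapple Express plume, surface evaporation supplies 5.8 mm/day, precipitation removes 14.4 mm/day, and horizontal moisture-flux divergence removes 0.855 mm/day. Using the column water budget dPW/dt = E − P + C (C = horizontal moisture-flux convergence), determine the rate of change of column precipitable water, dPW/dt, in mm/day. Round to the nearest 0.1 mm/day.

dPW/dt = E − P + C = 5.8 − 14.4 + (-0.855) = -9.5 mm/day.

dPW/dt ≈ -9.5 mm/day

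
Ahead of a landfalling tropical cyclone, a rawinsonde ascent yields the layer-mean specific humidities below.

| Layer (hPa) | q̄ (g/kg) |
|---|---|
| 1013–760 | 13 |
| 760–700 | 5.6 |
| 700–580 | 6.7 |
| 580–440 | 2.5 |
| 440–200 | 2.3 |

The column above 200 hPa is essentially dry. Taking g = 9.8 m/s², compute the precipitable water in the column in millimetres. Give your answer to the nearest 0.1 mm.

Precipitable water is the column-integrated vapour mass per unit area: PW = (1/g) Σ q̄ Δp, with q in kg/kg and Δp in Pa (1 kg/m² of water = 1 mm).
Layer 1013–760 hPa: Δp = 253 hPa = 25300 Pa, q̄ = 0.013 kg/kg → 0.013 × 25300 / 9.8 = 33.56 mm
Layer 760–700 hPa: Δp = 60 hPa = 6000 Pa, q̄ = 0.0056 kg/kg → 0.0056 × 6000 / 9.8 = 3.43 mm
Layer 700–580 hPa: Δp = 120 hPa = 12000 Pa, q̄ = 0.0067 kg/kg → 0.0067 × 12000 / 9.8 = 8.20 mm
Layer 580–440 hPa: Δp = 140 hPa = 14000 Pa, q̄ = 0.0025 kg/kg → 0.0025 × 14000 / 9.8 = 3.57 mm
Layer 440–200 hPa: Δp = 240 hPa = 24000 Pa, q̄ = 0.0023 kg/kg → 0.0023 × 24000 / 9.8 = 5.63 mm
PW = 33.56 + 3.43 + 8.20 + 3.57 + 5.63 = 54.39 ≈ 54.4 mm.

PW ≈ 54.4 mm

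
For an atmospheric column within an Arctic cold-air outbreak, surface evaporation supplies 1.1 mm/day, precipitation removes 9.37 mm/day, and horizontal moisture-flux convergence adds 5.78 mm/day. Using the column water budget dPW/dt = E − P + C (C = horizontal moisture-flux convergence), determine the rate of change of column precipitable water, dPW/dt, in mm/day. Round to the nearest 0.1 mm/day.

dPW/dt = E − P + C = 1.1 − 9.37 + (5.78) = -2.5 mm/day.

dPW/dt ≈ -2.5 mm/day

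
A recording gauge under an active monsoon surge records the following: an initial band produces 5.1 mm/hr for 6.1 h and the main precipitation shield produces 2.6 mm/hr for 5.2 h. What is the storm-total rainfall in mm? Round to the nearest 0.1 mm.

Total = Σ Rᵢ Δtᵢ = 5.1 × 6.1 + 2.6 × 5.2
      = 31.11 + 13.52 = 44.6 mm.

total ≈ 44.6 mm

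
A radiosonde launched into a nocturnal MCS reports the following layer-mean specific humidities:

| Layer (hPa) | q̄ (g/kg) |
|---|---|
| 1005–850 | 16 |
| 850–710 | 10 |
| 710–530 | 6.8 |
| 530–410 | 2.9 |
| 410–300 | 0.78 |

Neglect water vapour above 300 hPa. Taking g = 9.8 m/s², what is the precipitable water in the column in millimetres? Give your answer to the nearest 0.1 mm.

Precipitable water is the column-integrated vapour mass per unit area: PW = (1/g) Σ q̄ Δp, with q in kg/kg and Δp in Pa (1 kg/m² of water = 1 mm).
Layer 1005–850 hPa: Δp = 155 hPa = 15500 Pa, q̄ = 0.016 kg/kg → 0.016 × 15500 / 9.8 = 25.31 mm
Layer 850–710 hPa: Δp = 140 hPa = 14000 Pa, q̄ = 0.01 kg/kg → 0.01 × 14000 / 9.8 = 14.29 mm
Layer 710–530 hPa: Δp = 180 hPa = 18000 Pa, q̄ = 0.0068 kg/kg → 0.0068 × 18000 / 9.8 = 12.49 mm
Layer 530–410 hPa: Δp = 120 hPa = 12000 Pa, q̄ = 0.0029 kg/kg → 0.0029 × 12000 / 9.8 = 3.55 mm
Layer 410–300 hPa: Δp = 110 hPa = 11000 Pa, q̄ = 0.00078 kg/kg → 0.00078 × 11000 / 9.8 = 0.88 mm
PW = 25.31 + 14.29 + 12.49 + 3.55 + 0.88 = 56.52 ≈ 56.5 mm.

PW ≈ 56.5 mm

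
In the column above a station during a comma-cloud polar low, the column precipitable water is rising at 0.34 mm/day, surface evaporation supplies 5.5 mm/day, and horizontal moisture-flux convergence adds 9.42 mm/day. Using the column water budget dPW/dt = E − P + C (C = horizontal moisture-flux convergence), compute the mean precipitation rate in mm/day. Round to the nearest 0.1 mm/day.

dPW/dt = +0.34 mm/day.
P = E + C − dPW/dt = 5.5 + (9.42) − (+0.34) = 14.6 mm/day.

P ≈ 14.6 mm/day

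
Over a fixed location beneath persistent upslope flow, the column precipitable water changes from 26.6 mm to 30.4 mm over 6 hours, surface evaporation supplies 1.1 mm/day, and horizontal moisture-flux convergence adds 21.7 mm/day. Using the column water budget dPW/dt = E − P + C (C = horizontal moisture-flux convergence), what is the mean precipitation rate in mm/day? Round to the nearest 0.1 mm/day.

P ≈ 7.6 mm/day

dPW/dt = (30.4 − 26.6) mm / (6/24 day) = +15.200 mm/day.
P = E + C − dPW/dt = 1.1 + (21.7) − (+15.200) = 7.6 mm/day.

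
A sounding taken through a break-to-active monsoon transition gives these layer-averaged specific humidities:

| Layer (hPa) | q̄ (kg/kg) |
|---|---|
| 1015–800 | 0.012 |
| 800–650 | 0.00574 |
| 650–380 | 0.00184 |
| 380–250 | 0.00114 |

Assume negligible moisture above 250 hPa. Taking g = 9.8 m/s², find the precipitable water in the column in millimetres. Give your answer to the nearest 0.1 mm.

PW ≈ 41.7 mm

Precipitable water is the column-integrated vapour mass per unit area: PW = (1/g) Σ q̄ Δp, with q in kg/kg and Δp in Pa (1 kg/m² of water = 1 mm).
Layer 1015–800 hPa: Δp = 215 hPa = 21500 Pa, q̄ = 0.012 kg/kg → 0.012 × 21500 / 9.8 = 26.33 mm
Layer 800–650 hPa: Δp = 150 hPa = 15000 Pa, q̄ = 0.00574 kg/kg → 0.00574 × 15000 / 9.8 = 8.79 mm
Layer 650–380 hPa: Δp = 270 hPa = 27000 Pa, q̄ = 0.00184 kg/kg → 0.00184 × 27000 / 9.8 = 5.07 mm
Layer 380–250 hPa: Δp = 130 hPa = 13000 Pa, q̄ = 0.00114 kg/kg → 0.00114 × 13000 / 9.8 = 1.51 mm
PW = 26.33 + 8.79 + 5.07 + 1.51 = 41.70 ≈ 41.7 mm.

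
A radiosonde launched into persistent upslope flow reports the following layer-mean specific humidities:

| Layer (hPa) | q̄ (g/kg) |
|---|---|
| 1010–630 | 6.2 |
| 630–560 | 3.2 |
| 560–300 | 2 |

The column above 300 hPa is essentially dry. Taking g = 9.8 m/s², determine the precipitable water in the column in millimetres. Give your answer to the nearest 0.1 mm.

PW ≈ 31.6 mm

Precipitable water is the column-integrated vapour mass per unit area: PW = (1/g) Σ q̄ Δp, with q in kg/kg and Δp in Pa (1 kg/m² of water = 1 mm).
Layer 1010–630 hPa: Δp = 380 hPa = 38000 Pa, q̄ = 0.0062 kg/kg → 0.0062 × 38000 / 9.8 = 24.04 mm
Layer 630–560 hPa: Δp = 70 hPa = 7000 Pa, q̄ = 0.0032 kg/kg → 0.0032 × 7000 / 9.8 = 2.29 mm
Layer 560–300 hPa: Δp = 260 hPa = 26000 Pa, q̄ = 0.002 kg/kg → 0.002 × 26000 / 9.8 = 5.31 mm
PW = 24.04 + 2.29 + 5.31 = 31.64 ≈ 31.6 mm.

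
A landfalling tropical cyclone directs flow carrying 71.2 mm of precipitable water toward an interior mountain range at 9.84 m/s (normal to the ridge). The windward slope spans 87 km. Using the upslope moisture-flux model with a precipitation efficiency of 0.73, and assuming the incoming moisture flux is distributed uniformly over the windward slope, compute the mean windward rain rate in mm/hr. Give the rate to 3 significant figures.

Incoming column moisture flux per unit ridge length: F = V × PW = 9.84 × 71.2 = 700.608 mm·m/s.
Spread over the 87 km slope with efficiency ε = 0.73: R = ε·F/W = 0.73 × 700.608 / 87000 m = 5.879e-03 mm/s.
R = 5.879e-03 × 3600 = 21.2 mm/hr.

R ≈ 21.2 mm/hr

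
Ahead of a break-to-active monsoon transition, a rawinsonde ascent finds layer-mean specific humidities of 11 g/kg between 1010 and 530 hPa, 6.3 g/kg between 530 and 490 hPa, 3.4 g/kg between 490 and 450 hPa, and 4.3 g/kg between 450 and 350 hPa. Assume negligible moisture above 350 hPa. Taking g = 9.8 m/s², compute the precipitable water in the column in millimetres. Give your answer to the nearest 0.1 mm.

Precipitable water is the column-integrated vapour mass per unit area: PW = (1/g) Σ q̄ Δp, with q in kg/kg and Δp in Pa (1 kg/m² of water = 1 mm).
Layer 1010–530 hPa: Δp = 480 hPa = 48000 Pa, q̄ = 0.011 kg/kg → 0.011 × 48000 / 9.8 = 53.88 mm
Layer 530–490 hPa: Δp = 40 hPa = 4000 Pa, q̄ = 0.0063 kg/kg → 0.0063 × 4000 / 9.8 = 2.57 mm
Layer 490–450 hPa: Δp = 40 hPa = 4000 Pa, q̄ = 0.0034 kg/kg → 0.0034 × 4000 / 9.8 = 1.39 mm
Layer 450–350 hPa: Δp = 100 hPa = 10000 Pa, q̄ = 0.0043 kg/kg → 0.0043 × 10000 / 9.8 = 4.39 mm
PW = 53.88 + 2.57 + 1.39 + 4.39 = 62.23 ≈ 62.2 mm.

PW ≈ 62.2 mm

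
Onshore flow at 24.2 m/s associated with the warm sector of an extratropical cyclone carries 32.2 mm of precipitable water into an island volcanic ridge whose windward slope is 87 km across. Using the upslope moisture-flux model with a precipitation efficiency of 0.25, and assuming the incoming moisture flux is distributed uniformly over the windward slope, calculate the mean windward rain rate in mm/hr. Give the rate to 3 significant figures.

Incoming column moisture flux per unit ridge length: F = V × PW = 24.2 × 32.2 = 779.24 mm·m/s.
Spread over the 87 km slope with efficiency ε = 0.25: R = ε·F/W = 0.25 × 779.24 / 87000 m = 2.239e-03 mm/s.
R = 2.239e-03 × 3600 = 8.06 mm/hr.

R ≈ 8.06 mm/hr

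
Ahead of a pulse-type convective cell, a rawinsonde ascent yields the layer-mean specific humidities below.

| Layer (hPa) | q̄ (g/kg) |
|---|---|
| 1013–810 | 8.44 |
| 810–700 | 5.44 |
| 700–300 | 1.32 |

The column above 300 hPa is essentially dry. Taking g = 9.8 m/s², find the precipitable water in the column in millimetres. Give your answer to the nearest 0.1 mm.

PW ≈ 29.0 mm

Precipitable water is the column-integrated vapour mass per unit area: PW = (1/g) Σ q̄ Δp, with q in kg/kg and Δp in Pa (1 kg/m² of water = 1 mm).
Layer 1013–810 hPa: Δp = 203 hPa = 20300 Pa, q̄ = 0.00844 kg/kg → 0.00844 × 20300 / 9.8 = 17.48 mm
Layer 810–700 hPa: Δp = 110 hPa = 11000 Pa, q̄ = 0.00544 kg/kg → 0.00544 × 11000 / 9.8 = 6.11 mm
Layer 700–300 hPa: Δp = 400 hPa = 40000 Pa, q̄ = 0.00132 kg/kg → 0.00132 × 40000 / 9.8 = 5.39 mm
PW = 17.48 + 6.11 + 5.39 = 28.98 ≈ 29.0 mm.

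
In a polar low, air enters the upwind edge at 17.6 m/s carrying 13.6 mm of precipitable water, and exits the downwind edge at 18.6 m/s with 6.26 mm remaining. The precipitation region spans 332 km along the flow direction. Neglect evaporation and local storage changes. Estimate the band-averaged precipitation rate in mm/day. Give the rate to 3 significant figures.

R ≈ 32.0 mm/day

Column moisture flux per unit crosswind length is F = V × PW.
Inflow: F_in = 17.6 × 13.6 = 239.36 mm·m/s
Outflow: F_out = 18.6 × 6.26 = 116.436 mm·m/s
Steady-state rate R = (F_in − F_out)/L = (239.36 − 116.436) / 332000 m = 3.703e-04 mm/s.
R = 3.703e-04 × 3600 × 24 = 32.0 mm/day.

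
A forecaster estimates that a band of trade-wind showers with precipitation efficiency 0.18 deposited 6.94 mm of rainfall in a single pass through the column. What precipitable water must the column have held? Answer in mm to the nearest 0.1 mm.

PW ≈ 38.6 mm

PW = rainfall / ε = 6.94 / 0.18 = 38.6 mm.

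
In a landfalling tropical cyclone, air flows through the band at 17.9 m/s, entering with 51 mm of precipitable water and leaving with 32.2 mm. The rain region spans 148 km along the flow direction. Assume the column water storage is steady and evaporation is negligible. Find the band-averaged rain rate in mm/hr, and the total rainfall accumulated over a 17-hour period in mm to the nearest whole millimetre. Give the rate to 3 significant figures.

R ≈ 8.19 mm/hr; total ≈ 139 mm

Column moisture flux per unit crosswind length is F = V × PW.
Inflow: F_in = 17.9 × 51 = 912.9 mm·m/s
Outflow: F_out = 17.9 × 32.2 = 576.38 mm·m/s
Steady-state rate R = (F_in − F_out)/L = (912.9 − 576.38) / 148000 m = 2.274e-03 mm/s.
R = 2.274e-03 × 3600 = 8.19 mm/hr.
Over 17 h: total = 8.19 × 17 = 139.23 ≈ 139 mm.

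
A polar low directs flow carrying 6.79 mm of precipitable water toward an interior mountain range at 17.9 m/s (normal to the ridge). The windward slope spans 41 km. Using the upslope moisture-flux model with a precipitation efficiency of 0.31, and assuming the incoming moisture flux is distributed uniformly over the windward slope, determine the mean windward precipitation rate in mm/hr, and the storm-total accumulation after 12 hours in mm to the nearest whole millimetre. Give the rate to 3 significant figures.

R ≈ 3.31 mm/hr; total ≈ 40 mm

Incoming column moisture flux per unit ridge length: F = V × PW = 17.9 × 6.79 = 121.541 mm·m/s.
Spread over the 41 km slope with efficiency ε = 0.31: R = ε·F/W = 0.31 × 121.541 / 41000 m = 9.190e-04 mm/s.
R = 9.190e-04 × 3600 = 3.31 mm/hr.
Over 12 h: total = 3.31 × 12 = 39.72 ≈ 40 mm.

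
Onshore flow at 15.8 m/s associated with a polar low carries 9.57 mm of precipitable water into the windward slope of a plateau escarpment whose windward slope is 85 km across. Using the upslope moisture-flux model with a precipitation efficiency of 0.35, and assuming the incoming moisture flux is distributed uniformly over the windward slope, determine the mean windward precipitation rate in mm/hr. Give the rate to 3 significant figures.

R ≈ 2.24 mm/hr

Incoming column moisture flux per unit ridge length: F = V × PW = 15.8 × 9.57 = 151.206 mm·m/s.
Spread over the 85 km slope with efficiency ε = 0.35: R = ε·F/W = 0.35 × 151.206 / 85000 m = 6.226e-04 mm/s.
R = 6.226e-04 × 3600 = 2.24 mm/hr.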